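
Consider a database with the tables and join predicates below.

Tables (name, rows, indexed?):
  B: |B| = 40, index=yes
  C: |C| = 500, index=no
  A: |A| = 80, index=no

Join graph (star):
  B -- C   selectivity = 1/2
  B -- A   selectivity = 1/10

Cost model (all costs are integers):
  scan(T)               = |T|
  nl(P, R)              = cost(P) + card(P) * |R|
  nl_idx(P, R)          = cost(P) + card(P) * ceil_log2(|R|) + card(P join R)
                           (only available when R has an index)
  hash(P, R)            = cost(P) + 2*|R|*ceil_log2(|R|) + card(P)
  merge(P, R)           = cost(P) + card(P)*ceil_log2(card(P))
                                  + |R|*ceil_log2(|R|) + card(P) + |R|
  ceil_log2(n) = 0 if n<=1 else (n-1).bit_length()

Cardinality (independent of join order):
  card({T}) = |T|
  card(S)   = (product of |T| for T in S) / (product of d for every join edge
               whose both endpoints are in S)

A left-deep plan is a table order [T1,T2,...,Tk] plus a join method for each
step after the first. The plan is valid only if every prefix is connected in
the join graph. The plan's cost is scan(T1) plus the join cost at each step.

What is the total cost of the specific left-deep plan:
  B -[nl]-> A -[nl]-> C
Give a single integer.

step 1: scan B: cost=40, card=40
step 2: join A via nl
    card(P join A) = 40*80/(10) = 320
    cost = 40 + 40*80 = 3240
step 3: join C via nl
    card(P join C) = 320*500/(2) = 80000
    cost = 3240 + 320*500 = 163240

163240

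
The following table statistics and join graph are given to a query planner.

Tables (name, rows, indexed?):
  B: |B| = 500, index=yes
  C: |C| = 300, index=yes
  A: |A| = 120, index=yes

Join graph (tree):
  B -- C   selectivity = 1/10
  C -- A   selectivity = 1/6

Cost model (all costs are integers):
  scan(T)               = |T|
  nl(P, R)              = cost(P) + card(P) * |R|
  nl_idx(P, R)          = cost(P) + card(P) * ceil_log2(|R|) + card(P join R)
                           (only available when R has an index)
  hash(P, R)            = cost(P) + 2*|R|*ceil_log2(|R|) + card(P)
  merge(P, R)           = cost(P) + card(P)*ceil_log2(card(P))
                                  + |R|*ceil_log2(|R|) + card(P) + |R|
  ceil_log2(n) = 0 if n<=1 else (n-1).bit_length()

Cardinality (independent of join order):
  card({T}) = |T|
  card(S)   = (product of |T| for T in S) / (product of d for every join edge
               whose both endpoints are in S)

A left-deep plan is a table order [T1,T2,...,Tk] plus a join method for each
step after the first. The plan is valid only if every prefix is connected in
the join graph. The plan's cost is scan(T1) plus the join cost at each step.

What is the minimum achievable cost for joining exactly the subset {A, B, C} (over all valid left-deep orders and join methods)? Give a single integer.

Selinger DP over subsets of {A,B,C}:
  {B}: scan cost=500, card=500
  {C}: scan cost=300, card=300
  {A}: scan cost=120, card=120
  {BC}: card=15000; try (C,hash)→6400, (B,merge)→8300, (C,merge)→8500, (B,hash)→9600, (B,nl_idx)→18000, (C,nl_idx)→20000 …(+2); best=6400 via (C,hash)
  {AC}: card=6000; try (A,hash)→2280, (C,merge)→4080, (A,merge)→4260, (C,hash)→5640, (C,nl_idx)→7200, (A,nl_idx)→8400 …(+2); best=2280 via (A,hash)
  {ABC}: card=300000; try (B,hash)→17280, (A,hash)→23080, (B,merge)→91280, (A,merge)→232360, (B,nl_idx)→356280, (A,nl_idx)→411400 …(+2); best=17280 via (B,hash)

17280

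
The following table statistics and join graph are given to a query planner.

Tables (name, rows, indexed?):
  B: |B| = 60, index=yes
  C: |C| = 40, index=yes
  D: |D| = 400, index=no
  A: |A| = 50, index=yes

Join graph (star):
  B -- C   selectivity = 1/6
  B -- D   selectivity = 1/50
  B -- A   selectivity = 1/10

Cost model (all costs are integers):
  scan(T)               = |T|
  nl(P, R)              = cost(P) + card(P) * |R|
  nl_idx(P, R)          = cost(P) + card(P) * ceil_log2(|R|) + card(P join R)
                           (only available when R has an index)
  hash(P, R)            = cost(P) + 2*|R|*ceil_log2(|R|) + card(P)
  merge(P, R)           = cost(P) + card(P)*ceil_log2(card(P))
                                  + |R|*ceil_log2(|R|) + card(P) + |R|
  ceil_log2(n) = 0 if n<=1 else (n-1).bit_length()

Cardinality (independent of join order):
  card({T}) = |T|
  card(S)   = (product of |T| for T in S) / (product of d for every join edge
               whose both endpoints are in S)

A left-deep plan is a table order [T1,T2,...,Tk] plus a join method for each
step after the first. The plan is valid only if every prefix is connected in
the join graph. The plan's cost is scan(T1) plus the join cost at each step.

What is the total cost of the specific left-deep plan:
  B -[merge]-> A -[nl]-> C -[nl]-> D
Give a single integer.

812830

step 1: scan B: cost=60, card=60
step 2: join A via merge
    card(P join A) = 60*50/(10) = 300
    cost = 60 + 60*6 + 50*6 + 60 + 50 = 830
step 3: join C via nl
    card(P join C) = 300*40/(6) = 2000
    cost = 830 + 300*40 = 12830
step 4: join D via nl
    card(P join D) = 2000*400/(50) = 16000
    cost = 12830 + 2000*400 = 812830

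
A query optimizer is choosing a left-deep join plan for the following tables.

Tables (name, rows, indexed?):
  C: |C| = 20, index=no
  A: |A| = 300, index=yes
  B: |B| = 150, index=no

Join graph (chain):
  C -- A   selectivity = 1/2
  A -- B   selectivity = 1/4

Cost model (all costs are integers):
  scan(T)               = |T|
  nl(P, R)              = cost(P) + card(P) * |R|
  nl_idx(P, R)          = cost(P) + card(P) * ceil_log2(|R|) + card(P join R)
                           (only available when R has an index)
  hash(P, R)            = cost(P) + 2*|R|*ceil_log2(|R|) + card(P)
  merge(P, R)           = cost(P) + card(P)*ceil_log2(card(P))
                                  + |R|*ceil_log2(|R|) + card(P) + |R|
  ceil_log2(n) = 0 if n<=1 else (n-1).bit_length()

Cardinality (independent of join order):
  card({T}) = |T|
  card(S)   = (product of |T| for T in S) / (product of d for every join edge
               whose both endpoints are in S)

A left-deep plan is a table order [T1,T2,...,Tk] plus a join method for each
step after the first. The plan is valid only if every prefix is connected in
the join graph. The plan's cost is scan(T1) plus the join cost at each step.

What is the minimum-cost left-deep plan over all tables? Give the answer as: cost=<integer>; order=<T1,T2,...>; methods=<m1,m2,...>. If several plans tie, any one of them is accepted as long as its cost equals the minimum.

cost=6200; order=A,C,B; methods=hash,hash

Selinger DP (subsets sized 1..n):
  {C}: scan cost=20, card=20
  {A}: scan cost=300, card=300
  {B}: scan cost=150, card=150
  {AC}: card=3000; try (C,hash)→800, (A,merge)→3140, (A,nl_idx)→3200, (C,merge)→3420, (A,hash)→5440, (A,nl)→6020 …(+1); best=800 via (C,hash)
  {AB}: card=11250; try (B,hash)→3000, (A,merge)→4500, (B,merge)→4650, (A,hash)→5700, (A,nl_idx)→12750, (A,nl)→45150 …(+1); best=3000 via (B,hash)
  {ABC}: card=112500; try (B,hash)→6200, (C,hash)→14450, (B,merge)→41150, (C,merge)→171870, (C,nl)→228000, (B,nl)→450800; best=6200 via (B,hash)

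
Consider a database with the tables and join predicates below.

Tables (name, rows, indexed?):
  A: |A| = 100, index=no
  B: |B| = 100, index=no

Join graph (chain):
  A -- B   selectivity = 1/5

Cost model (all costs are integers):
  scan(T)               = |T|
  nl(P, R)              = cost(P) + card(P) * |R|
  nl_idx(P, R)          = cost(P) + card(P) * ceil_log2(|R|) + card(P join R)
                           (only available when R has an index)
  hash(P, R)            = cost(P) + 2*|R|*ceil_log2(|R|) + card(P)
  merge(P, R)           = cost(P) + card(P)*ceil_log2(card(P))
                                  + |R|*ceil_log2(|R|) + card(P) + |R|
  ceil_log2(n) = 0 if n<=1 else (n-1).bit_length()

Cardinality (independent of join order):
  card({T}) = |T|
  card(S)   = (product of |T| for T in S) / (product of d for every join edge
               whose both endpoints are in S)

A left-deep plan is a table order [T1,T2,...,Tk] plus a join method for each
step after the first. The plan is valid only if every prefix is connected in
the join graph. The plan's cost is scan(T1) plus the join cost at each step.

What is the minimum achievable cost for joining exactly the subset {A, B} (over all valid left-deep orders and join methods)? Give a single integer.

1600

Selinger DP over subsets of {A,B}:
  {A}: scan cost=100, card=100
  {B}: scan cost=100, card=100
  {AB}: card=2000; try (B,hash)→1600, (A,hash)→1600, (B,merge)→1700, (A,merge)→1700, (B,nl)→10100, (A,nl)→10100; best=1600 via (B,hash)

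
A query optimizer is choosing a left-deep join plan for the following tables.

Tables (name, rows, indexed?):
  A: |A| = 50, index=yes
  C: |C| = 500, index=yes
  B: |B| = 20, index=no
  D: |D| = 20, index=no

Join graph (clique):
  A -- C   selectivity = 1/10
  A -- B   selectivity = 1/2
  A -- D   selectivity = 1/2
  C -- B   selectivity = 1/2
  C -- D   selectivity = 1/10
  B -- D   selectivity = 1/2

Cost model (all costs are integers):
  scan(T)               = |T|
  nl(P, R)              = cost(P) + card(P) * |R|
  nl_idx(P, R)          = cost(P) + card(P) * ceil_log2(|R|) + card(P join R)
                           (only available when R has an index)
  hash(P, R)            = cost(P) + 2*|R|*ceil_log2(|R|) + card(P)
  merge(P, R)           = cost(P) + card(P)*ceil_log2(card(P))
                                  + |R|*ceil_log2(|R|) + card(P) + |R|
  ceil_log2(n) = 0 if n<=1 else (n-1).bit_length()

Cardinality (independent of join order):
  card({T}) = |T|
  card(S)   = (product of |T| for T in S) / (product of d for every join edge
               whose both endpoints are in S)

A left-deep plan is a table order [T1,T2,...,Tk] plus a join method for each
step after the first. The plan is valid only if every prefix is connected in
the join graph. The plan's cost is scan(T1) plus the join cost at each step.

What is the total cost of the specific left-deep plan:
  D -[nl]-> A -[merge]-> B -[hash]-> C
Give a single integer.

17640

step 1: scan D: cost=20, card=20
step 2: join A via nl
    card(P join A) = 20*50/(2) = 500
    cost = 20 + 20*50 = 1020
step 3: join B via merge
    card(P join B) = 500*20/(2*2) = 2500
    cost = 1020 + 500*9 + 20*5 + 500 + 20 = 6140
step 4: join C via hash
    card(P join C) = 2500*500/(10*2*10) = 6250
    cost = 6140 + 2*500*9 + 2500 = 17640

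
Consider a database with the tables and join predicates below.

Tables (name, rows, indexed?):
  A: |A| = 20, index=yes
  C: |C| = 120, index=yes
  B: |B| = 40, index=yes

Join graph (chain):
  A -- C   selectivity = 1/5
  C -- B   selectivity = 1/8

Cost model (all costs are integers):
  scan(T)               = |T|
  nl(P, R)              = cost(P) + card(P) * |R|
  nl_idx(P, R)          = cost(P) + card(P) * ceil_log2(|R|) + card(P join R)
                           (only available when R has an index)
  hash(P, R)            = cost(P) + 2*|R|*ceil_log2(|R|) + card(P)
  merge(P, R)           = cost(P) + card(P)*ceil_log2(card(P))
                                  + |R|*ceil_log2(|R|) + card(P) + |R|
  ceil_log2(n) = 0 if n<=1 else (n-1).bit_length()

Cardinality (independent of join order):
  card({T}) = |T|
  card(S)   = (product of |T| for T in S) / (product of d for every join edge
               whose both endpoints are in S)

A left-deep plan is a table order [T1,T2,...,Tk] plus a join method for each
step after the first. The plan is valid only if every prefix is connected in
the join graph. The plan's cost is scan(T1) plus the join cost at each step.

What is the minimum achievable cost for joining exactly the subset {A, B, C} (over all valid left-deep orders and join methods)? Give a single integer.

1400

Selinger DP over subsets of {A,B,C}:
  {A}: scan cost=20, card=20
  {C}: scan cost=120, card=120
  {B}: scan cost=40, card=40
  {AC}: card=480; try (A,hash)→440, (C,nl_idx)→640, (C,merge)→1100, (A,merge)→1200, (A,nl_idx)→1200, (C,hash)→1720 …(+2); best=440 via (A,hash)
  {BC}: card=600; try (B,hash)→720, (C,nl_idx)→920, (C,merge)→1280, (B,merge)→1360, (B,nl_idx)→1440, (C,hash)→1760 …(+2); best=720 via (B,hash)
  {ABC}: card=2400; try (B,hash)→1400, (A,hash)→1520, (B,merge)→5520, (B,nl_idx)→5720, (A,nl_idx)→6120, (A,merge)→7440 …(+2); best=1400 via (B,hash)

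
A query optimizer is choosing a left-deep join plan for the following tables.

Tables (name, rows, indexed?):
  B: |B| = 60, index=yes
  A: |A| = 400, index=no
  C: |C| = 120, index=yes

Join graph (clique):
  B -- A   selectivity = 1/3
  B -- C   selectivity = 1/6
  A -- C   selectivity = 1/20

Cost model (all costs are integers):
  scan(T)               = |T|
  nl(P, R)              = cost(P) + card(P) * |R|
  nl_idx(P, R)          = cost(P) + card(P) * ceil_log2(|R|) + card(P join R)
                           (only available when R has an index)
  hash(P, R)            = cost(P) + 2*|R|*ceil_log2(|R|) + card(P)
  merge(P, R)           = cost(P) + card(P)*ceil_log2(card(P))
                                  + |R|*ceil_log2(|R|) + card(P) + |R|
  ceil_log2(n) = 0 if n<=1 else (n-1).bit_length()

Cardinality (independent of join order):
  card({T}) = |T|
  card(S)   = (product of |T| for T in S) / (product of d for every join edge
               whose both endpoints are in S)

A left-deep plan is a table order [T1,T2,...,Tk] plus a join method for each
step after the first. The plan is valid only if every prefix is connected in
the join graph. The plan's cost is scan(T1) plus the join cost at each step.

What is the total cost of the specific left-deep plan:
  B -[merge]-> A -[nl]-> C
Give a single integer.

step 1: scan B: cost=60, card=60
step 2: join A via merge
    card(P join A) = 60*400/(3) = 8000
    cost = 60 + 60*6 + 400*9 + 60 + 400 = 4480
step 3: join C via nl
    card(P join C) = 8000*120/(6*20) = 8000
    cost = 4480 + 8000*120 = 964480

964480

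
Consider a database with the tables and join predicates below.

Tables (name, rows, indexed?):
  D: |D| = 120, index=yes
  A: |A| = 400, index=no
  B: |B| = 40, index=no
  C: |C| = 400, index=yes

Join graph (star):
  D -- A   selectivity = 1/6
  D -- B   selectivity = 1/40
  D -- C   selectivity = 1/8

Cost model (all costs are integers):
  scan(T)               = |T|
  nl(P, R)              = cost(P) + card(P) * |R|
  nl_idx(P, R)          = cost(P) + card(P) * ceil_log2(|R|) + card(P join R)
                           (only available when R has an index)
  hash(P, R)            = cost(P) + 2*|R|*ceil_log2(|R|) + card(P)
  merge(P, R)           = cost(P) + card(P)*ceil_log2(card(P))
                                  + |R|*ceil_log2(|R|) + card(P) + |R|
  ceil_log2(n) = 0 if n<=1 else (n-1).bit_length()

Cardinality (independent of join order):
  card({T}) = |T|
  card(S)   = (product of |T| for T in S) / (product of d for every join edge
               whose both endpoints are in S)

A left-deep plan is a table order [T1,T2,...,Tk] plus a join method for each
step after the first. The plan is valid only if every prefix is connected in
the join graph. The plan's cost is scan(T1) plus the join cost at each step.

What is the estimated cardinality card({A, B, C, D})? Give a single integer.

Tables in S: A(400), B(40), C(400), D(120)
Edges inside S: D-A(d=6), D-B(d=40), D-C(d=8)
numerator = 400 * 40 * 400 * 120 = 768000000
denominator = 6 * 40 * 8 = 1920
card(S) = 768000000 / 1920 = 400000

400000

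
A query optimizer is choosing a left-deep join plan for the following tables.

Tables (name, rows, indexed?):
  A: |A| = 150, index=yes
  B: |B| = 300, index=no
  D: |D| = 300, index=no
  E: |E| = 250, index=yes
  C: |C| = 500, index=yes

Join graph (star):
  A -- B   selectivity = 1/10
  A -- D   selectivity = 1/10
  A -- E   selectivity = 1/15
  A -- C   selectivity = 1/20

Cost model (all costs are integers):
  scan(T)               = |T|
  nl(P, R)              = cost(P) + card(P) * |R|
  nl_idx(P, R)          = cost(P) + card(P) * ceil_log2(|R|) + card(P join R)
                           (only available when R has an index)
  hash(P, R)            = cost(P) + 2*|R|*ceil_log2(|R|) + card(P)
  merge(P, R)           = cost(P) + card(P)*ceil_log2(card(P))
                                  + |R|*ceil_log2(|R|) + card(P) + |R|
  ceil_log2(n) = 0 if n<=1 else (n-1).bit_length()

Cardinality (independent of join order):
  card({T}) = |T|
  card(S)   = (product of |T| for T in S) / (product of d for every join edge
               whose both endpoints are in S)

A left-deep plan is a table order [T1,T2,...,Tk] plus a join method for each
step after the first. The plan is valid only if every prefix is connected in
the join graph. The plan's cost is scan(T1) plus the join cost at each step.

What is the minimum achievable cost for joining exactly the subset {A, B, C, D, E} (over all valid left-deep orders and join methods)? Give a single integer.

Selinger DP over subsets of {A,B,C,D,E}:
  {A}: scan cost=150, card=150
  {B}: scan cost=300, card=300
  {D}: scan cost=300, card=300
  {E}: scan cost=250, card=250
  {C}: scan cost=500, card=500
  {AB}: card=4500; try (A,hash)→3000, (B,merge)→4500, (A,merge)→4650, (B,hash)→5700, (A,nl_idx)→7200, (B,nl)→45150 …(+1); best=3000 via (A,hash)
  {AD}: card=4500; try (A,hash)→3000, (D,merge)→4500, (A,merge)→4650, (D,hash)→5700, (A,nl_idx)→7200, (D,nl)→45150 …(+1); best=3000 via (A,hash)
  {AE}: card=2500; try (A,hash)→2900, (E,merge)→3750, (E,nl_idx)→3850, (A,merge)→3850, (E,hash)→4300, (A,nl_idx)→4750 …(+2); best=2900 via (A,hash)
  {AC}: card=3750; try (A,hash)→3400, (C,nl_idx)→5250, (C,merge)→6500, (A,merge)→6850, (A,nl_idx)→8250, (C,hash)→9300 …(+2); best=3400 via (A,hash)
  {ABD}: card=135000; try (D,hash)→12900, (B,hash)→12900, (D,merge)→69000, (B,merge)→69000, (D,nl)→1353000, (B,nl)→1353000; best=12900 via (D,hash)
  {ABE}: card=75000; try (B,hash)→10800, (E,hash)→11500, (B,merge)→38400, (E,merge)→68250, (E,nl_idx)→114000, (B,nl)→752900 …(+1); best=10800 via (B,hash)
  {ABC}: card=112500; try (B,hash)→12550, (C,hash)→16500, (B,merge)→55150, (C,merge)→71000, (C,nl_idx)→156000, (B,nl)→1128400 …(+1); best=12550 via (B,hash)
  {ADE}: card=75000; try (D,hash)→10800, (E,hash)→11500, (D,merge)→38400, (E,merge)→68250, (E,nl_idx)→114000, (D,nl)→752900 …(+1); best=10800 via (D,hash)
  {ACD}: card=112500; try (D,hash)→12550, (C,hash)→16500, (D,merge)→55150, (C,merge)→71000, (C,nl_idx)→156000, (D,nl)→1128400 …(+1); best=12550 via (D,hash)
  {ACE}: card=62500; try (E,hash)→11150, (C,hash)→14400, (C,merge)→40400, (E,merge)→54400, (C,nl_idx)→87900, (E,nl_idx)→95900 …(+2); best=11150 via (E,hash)
  {ABDE}: card=2250000; try (D,hash)→91200, (B,hash)→91200, (E,hash)→151900, (D,merge)→1363800, (B,merge)→1363800, (E,merge)→2580150 …(+4); best=91200 via (D,hash)
  {ABCD}: card=3375000; try (D,hash)→130450, (B,hash)→130450, (C,hash)→156900, (D,merge)→2040550, (B,merge)→2040550, (C,merge)→2582900 …(+4); best=130450 via (D,hash)
  {ABCE}: card=1875000; try (B,hash)→79050, (C,hash)→94800, (E,hash)→129050, (B,merge)→1076650, (C,merge)→1365800, (E,merge)→2039800 …(+5); best=79050 via (B,hash)
  {ACDE}: card=1875000; try (D,hash)→79050, (C,hash)→94800, (E,hash)→129050, (D,merge)→1076650, (C,merge)→1365800, (E,merge)→2039800 …(+5); best=79050 via (D,hash)
  {ABCDE}: card=56250000; try (D,hash)→1959450, (B,hash)→1959450, (C,hash)→2350200, (E,hash)→3509450, (D,merge)→41332050, (B,merge)→41332050 …(+8); best=1959450 via (D,hash)

1959450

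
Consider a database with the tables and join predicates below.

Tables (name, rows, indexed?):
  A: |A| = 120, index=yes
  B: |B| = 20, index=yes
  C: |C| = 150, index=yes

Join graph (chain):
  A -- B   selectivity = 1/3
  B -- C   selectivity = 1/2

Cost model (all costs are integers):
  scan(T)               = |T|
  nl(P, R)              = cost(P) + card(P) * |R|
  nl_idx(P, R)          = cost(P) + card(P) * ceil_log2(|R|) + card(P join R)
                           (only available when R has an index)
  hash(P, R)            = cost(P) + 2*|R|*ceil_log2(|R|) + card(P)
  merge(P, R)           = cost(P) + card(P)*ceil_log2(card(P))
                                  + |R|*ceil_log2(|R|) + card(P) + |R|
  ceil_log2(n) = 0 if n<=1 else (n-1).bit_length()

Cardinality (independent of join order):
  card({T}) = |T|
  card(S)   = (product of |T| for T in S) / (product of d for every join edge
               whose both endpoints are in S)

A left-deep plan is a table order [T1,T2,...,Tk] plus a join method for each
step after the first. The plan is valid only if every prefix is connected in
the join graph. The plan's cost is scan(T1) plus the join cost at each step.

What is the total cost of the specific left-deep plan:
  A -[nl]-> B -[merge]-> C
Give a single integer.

12670

step 1: scan A: cost=120, card=120
step 2: join B via nl
    card(P join B) = 120*20/(3) = 800
    cost = 120 + 120*20 = 2520
step 3: join C via merge
    card(P join C) = 800*150/(2) = 60000
    cost = 2520 + 800*10 + 150*8 + 800 + 150 = 12670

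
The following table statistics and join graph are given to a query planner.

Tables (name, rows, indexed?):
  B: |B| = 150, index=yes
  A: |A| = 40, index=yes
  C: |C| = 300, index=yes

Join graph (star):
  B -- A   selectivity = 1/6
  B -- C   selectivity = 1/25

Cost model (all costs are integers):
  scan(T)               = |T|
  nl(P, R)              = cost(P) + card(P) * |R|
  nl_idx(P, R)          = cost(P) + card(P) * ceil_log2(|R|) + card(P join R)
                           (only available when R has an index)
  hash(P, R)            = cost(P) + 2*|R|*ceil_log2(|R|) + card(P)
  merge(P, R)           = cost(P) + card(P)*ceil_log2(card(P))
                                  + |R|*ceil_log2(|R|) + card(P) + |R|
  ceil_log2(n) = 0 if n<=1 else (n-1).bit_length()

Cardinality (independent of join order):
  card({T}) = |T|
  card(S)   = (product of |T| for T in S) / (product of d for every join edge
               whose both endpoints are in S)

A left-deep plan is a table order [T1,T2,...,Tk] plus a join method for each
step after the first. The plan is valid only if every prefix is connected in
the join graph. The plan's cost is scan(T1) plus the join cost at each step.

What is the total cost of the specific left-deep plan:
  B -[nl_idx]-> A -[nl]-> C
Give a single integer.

step 1: scan B: cost=150, card=150
step 2: join A via nl_idx
    card(P join A) = 150*40/(6) = 1000
    cost = 150 + 150*6 + 1000 = 2050
step 3: join C via nl
    card(P join C) = 1000*300/(25) = 12000
    cost = 2050 + 1000*300 = 302050

302050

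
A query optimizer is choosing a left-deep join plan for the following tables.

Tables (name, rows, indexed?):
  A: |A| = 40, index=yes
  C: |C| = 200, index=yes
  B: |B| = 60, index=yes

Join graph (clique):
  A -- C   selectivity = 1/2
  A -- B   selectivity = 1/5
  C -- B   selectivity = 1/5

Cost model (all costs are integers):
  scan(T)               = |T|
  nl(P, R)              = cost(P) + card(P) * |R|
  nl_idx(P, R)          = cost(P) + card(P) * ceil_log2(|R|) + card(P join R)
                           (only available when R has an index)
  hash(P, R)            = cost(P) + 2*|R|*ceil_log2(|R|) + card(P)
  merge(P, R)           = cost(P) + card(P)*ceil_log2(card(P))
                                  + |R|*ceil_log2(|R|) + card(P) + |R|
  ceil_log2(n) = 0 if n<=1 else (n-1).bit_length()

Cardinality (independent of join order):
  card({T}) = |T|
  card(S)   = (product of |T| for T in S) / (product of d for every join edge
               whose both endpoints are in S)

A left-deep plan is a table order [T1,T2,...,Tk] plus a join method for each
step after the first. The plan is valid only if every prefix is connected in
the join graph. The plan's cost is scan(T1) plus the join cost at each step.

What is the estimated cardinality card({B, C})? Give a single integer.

Tables in S: B(60), C(200)
Edges inside S: C-B(d=5)
numerator = 60 * 200 = 12000
denominator = 5 = 5
card(S) = 12000 / 5 = 2400

2400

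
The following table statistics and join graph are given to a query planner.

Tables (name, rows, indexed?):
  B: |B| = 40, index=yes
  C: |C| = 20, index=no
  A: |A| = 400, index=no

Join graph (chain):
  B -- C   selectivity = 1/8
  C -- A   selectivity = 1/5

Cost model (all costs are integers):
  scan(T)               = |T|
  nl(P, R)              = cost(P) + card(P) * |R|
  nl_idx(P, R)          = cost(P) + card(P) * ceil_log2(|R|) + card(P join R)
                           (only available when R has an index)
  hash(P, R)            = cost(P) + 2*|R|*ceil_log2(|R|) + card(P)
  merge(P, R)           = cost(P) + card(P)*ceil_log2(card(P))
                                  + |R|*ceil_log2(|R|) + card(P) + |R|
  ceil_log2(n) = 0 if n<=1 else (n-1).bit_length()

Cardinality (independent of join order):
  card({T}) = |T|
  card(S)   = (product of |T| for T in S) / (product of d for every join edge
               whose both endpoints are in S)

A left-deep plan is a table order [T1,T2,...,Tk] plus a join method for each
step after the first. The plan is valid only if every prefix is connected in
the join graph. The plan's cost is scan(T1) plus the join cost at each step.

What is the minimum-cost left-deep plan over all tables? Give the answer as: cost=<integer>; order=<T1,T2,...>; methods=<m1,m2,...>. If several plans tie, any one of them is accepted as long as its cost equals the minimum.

Selinger DP (subsets sized 1..n):
  {B}: scan cost=40, card=40
  {C}: scan cost=20, card=20
  {A}: scan cost=400, card=400
  {BC}: card=100; try (B,nl_idx)→240, (C,hash)→280, (B,merge)→420, (C,merge)→440, (B,hash)→520, (B,nl)→820 …(+1); best=240 via (B,nl_idx)
  {AC}: card=1600; try (C,hash)→1000, (A,merge)→4140, (C,merge)→4520, (A,hash)→7240, (A,nl)→8020, (C,nl)→8400; best=1000 via (C,hash)
  {ABC}: card=8000; try (B,hash)→3080, (A,merge)→5040, (A,hash)→7540, (B,nl_idx)→18600, (B,merge)→20480, (A,nl)→40240 …(+1); best=3080 via (B,hash)

cost=3080; order=A,C,B; methods=hash,hash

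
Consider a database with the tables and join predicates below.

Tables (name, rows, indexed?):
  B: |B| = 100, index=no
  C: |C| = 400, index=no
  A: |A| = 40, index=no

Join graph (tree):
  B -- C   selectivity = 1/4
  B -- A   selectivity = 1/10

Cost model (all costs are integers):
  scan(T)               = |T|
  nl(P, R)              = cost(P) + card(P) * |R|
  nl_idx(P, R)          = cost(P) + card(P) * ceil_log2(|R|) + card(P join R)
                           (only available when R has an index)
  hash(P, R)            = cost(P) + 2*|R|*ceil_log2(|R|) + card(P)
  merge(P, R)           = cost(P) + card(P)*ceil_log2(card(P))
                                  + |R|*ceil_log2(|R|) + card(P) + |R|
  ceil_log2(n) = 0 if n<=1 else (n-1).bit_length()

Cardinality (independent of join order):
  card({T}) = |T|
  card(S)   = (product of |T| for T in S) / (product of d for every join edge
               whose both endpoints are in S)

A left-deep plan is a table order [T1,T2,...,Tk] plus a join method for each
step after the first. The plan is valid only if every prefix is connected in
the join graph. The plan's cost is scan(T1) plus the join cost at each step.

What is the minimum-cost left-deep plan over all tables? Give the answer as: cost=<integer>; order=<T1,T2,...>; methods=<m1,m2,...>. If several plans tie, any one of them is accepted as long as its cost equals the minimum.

cost=8280; order=B,A,C; methods=hash,hash

Selinger DP (subsets sized 1..n):
  {B}: scan cost=100, card=100
  {C}: scan cost=400, card=400
  {A}: scan cost=40, card=40
  {BC}: card=10000; try (B,hash)→2200, (C,merge)→4900, (B,merge)→5200, (C,hash)→7400, (C,nl)→40100, (B,nl)→40400; best=2200 via (B,hash)
  {AB}: card=400; try (A,hash)→680, (B,merge)→1120, (A,merge)→1180, (B,hash)→1480, (B,nl)→4040, (A,nl)→4100; best=680 via (A,hash)
  {ABC}: card=40000; try (C,hash)→8280, (C,merge)→8680, (A,hash)→12680, (A,merge)→152480, (C,nl)→160680, (A,nl)→402200; best=8280 via (C,hash)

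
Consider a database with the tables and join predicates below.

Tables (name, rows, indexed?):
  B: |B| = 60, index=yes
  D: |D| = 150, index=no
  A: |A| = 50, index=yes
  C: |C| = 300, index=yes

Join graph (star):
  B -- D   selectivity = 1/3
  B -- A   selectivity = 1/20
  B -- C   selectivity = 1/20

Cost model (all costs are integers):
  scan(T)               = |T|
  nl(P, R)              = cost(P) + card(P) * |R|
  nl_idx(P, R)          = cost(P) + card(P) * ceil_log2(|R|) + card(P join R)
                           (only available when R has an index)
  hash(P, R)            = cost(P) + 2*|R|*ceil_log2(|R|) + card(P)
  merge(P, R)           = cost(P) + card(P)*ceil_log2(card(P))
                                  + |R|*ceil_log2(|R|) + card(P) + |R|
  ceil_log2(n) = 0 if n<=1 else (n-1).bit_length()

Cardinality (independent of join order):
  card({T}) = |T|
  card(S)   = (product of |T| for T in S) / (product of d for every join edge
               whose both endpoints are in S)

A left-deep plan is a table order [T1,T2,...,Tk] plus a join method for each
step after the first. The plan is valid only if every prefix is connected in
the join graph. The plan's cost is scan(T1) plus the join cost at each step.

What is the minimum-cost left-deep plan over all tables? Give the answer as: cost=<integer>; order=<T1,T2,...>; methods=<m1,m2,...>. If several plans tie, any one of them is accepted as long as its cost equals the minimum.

cost=7470; order=C,B,A,D; methods=hash,hash,hash

Selinger DP (subsets sized 1..n):
  {B}: scan cost=60, card=60
  {D}: scan cost=150, card=150
  {A}: scan cost=50, card=50
  {C}: scan cost=300, card=300
  {BD}: card=3000; try (B,hash)→1020, (D,merge)→1830, (B,merge)→1920, (D,hash)→2520, (B,nl_idx)→4050, (D,nl)→9060 …(+1); best=1020 via (B,hash)
  {AB}: card=150; try (B,nl_idx)→500, (A,nl_idx)→570, (A,hash)→720, (B,hash)→820, (B,merge)→820, (A,merge)→830 …(+2); best=500 via (B,nl_idx)
  {BC}: card=900; try (B,hash)→1320, (C,nl_idx)→1500, (B,nl_idx)→3000, (C,merge)→3480, (B,merge)→3720, (C,hash)→5520 …(+2); best=1320 via (B,hash)
  {ABD}: card=7500; try (D,hash)→3050, (D,merge)→3200, (A,hash)→4620, (D,nl)→23000, (A,nl_idx)→26520, (A,merge)→40370 …(+1); best=3050 via (D,hash)
  {BCD}: card=45000; try (D,hash)→4620, (C,hash)→9420, (D,merge)→12570, (C,merge)→43020, (C,nl_idx)→73020, (D,nl)→136320 …(+1); best=4620 via (D,hash)
  {ABC}: card=2250; try (A,hash)→2820, (C,nl_idx)→4100, (C,merge)→4850, (C,hash)→6050, (A,nl_idx)→8970, (A,merge)→11570 …(+2); best=2820 via (A,hash)
  {ABCD}: card=112500; try (D,hash)→7470, (C,hash)→15950, (D,merge)→33420, (A,hash)→50220, (C,merge)→111050, (C,nl_idx)→183050 …(+5); best=7470 via (D,hash)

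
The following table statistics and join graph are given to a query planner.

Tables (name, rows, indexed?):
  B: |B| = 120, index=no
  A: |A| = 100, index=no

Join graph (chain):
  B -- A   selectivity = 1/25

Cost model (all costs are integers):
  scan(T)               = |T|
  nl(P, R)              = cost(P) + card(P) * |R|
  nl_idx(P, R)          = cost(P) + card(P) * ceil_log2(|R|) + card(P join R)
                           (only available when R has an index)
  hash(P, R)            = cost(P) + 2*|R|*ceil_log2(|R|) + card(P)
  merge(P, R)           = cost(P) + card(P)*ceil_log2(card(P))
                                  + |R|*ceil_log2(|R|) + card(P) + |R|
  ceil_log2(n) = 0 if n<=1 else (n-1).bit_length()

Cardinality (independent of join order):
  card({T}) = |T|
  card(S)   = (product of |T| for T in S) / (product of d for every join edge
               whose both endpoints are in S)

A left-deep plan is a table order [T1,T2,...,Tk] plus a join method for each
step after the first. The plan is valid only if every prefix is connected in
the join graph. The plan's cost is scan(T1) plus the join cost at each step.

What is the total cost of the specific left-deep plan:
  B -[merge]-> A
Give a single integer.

step 1: scan B: cost=120, card=120
step 2: join A via merge
    card(P join A) = 120*100/(25) = 480
    cost = 120 + 120*7 + 100*7 + 120 + 100 = 1880

1880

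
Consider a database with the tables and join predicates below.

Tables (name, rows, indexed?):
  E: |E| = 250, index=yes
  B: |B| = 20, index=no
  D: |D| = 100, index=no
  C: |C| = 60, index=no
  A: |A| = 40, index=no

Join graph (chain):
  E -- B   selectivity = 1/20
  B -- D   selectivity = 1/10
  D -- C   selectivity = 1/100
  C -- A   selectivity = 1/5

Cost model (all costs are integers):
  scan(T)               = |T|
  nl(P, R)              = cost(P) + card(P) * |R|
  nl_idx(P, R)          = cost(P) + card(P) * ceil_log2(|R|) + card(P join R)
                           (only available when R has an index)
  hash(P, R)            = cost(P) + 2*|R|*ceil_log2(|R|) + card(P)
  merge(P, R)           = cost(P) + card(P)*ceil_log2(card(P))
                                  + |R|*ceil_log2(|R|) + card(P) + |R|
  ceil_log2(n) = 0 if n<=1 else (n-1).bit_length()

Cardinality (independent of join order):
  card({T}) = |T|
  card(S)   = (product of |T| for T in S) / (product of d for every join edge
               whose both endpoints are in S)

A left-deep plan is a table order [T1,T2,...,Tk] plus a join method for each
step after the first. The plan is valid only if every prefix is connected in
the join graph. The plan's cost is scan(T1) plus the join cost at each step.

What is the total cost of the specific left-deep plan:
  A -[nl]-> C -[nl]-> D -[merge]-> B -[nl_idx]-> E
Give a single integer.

75040

step 1: scan A: cost=40, card=40
step 2: join C via nl
    card(P join C) = 40*60/(5) = 480
    cost = 40 + 40*60 = 2440
step 3: join D via nl
    card(P join D) = 480*100/(100) = 480
    cost = 2440 + 480*100 = 50440
step 4: join B via merge
    card(P join B) = 480*20/(10) = 960
    cost = 50440 + 480*9 + 20*5 + 480 + 20 = 55360
step 5: join E via nl_idx
    card(P join E) = 960*250/(20) = 12000
    cost = 55360 + 960*8 + 12000 = 75040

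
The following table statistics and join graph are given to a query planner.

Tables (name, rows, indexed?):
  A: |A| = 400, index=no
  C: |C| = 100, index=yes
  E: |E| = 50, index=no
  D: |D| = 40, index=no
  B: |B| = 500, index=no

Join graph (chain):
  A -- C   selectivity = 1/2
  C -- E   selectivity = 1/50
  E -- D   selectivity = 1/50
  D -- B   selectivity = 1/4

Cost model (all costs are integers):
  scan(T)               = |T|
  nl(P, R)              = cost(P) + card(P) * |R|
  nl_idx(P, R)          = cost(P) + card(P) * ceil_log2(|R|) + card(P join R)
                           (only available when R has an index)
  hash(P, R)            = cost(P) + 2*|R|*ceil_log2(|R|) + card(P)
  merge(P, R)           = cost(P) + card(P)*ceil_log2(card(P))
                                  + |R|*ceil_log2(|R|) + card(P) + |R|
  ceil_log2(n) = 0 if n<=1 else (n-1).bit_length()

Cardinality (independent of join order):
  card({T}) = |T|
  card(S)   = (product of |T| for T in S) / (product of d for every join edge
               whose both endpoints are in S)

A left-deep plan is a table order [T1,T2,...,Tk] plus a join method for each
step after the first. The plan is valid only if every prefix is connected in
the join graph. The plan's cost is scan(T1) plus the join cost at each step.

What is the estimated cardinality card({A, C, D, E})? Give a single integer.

16000

Tables in S: A(400), C(100), D(40), E(50)
Edges inside S: A-C(d=2), C-E(d=50), E-D(d=50)
numerator = 400 * 100 * 40 * 50 = 80000000
denominator = 2 * 50 * 50 = 5000
card(S) = 80000000 / 5000 = 16000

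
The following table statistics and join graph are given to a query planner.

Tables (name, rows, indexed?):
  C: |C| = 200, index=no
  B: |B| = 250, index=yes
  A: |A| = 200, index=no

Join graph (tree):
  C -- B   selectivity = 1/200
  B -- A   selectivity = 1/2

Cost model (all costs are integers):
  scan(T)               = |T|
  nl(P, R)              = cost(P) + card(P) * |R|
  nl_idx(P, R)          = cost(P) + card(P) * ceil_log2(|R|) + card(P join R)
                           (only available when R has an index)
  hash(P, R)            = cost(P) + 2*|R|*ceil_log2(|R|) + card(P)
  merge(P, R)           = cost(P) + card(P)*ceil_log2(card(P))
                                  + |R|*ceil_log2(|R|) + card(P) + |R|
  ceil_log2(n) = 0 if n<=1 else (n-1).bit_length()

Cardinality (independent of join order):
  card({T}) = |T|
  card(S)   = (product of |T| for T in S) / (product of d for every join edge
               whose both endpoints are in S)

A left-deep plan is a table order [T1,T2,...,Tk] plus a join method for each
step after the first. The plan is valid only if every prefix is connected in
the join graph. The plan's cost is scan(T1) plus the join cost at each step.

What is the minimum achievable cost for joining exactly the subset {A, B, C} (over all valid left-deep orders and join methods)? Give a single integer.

5500

Selinger DP over subsets of {A,B,C}:
  {C}: scan cost=200, card=200
  {B}: scan cost=250, card=250
  {A}: scan cost=200, card=200
  {BC}: card=250; try (B,nl_idx)→2050, (C,hash)→3700, (B,merge)→4250, (C,merge)→4300, (B,hash)→4400, (B,nl)→50200 …(+1); best=2050 via (B,nl_idx)
  {AB}: card=25000; try (A,hash)→3700, (B,merge)→4250, (A,merge)→4300, (B,hash)→4400, (B,nl_idx)→26800, (B,nl)→50200 …(+1); best=3700 via (A,hash)
  {ABC}: card=25000; try (A,hash)→5500, (A,merge)→6100, (C,hash)→31900, (A,nl)→52050, (C,merge)→405500, (C,nl)→5003700; best=5500 via (A,hash)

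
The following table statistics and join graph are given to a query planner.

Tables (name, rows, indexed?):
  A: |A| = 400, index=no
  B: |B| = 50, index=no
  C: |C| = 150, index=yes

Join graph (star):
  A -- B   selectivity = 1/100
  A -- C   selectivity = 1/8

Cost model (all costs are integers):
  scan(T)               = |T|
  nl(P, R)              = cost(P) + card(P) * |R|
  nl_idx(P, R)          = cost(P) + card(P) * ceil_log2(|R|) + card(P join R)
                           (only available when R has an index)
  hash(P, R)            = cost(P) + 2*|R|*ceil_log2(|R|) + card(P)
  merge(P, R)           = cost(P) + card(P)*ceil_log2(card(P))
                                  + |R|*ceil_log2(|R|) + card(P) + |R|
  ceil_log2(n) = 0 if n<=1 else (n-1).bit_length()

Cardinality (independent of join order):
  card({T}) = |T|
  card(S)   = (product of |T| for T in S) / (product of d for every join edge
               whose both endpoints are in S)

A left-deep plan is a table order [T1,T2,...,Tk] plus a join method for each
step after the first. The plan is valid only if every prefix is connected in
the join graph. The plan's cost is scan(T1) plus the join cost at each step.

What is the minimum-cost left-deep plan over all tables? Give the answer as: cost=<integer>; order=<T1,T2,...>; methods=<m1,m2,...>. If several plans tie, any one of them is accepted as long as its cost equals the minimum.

Selinger DP (subsets sized 1..n):
  {A}: scan cost=400, card=400
  {B}: scan cost=50, card=50
  {C}: scan cost=150, card=150
  {AB}: card=200; try (B,hash)→1400, (A,merge)→4400, (B,merge)→4750, (A,hash)→7300, (A,nl)→20050, (B,nl)→20400; best=1400 via (B,hash)
  {AC}: card=7500; try (C,hash)→3200, (A,merge)→5500, (C,merge)→5750, (A,hash)→7500, (C,nl_idx)→11100, (A,nl)→60150 …(+1); best=3200 via (C,hash)
  {ABC}: card=3750; try (C,hash)→4000, (C,merge)→4550, (C,nl_idx)→6750, (B,hash)→11300, (C,nl)→31400, (B,merge)→108550 …(+1); best=4000 via (C,hash)

cost=4000; order=A,B,C; methods=hash,hash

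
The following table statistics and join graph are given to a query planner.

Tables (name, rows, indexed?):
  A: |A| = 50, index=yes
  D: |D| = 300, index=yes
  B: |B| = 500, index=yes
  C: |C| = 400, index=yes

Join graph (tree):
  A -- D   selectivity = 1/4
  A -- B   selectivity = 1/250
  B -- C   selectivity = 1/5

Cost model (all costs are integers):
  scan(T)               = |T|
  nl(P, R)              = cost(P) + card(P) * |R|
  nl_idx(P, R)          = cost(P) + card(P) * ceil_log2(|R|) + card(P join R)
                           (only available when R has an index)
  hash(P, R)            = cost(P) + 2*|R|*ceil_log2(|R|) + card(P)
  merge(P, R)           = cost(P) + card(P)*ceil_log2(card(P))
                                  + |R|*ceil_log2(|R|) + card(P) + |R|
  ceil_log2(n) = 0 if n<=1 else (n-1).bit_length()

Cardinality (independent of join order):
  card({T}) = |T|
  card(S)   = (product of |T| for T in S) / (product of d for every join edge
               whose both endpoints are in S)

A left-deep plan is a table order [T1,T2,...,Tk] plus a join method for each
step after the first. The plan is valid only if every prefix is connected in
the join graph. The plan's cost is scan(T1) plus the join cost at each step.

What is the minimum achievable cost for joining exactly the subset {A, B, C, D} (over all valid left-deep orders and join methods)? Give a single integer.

18800

Selinger DP over subsets of {A,B,C,D}:
  {A}: scan cost=50, card=50
  {D}: scan cost=300, card=300
  {B}: scan cost=500, card=500
  {C}: scan cost=400, card=400
  {AD}: card=3750; try (A,hash)→1200, (D,merge)→3400, (A,merge)→3650, (D,nl_idx)→4250, (D,hash)→5500, (A,nl_idx)→5850 …(+2); best=1200 via (A,hash)
  {AB}: card=100; try (B,nl_idx)→600, (A,hash)→1600, (A,nl_idx)→3600, (B,merge)→5400, (A,merge)→5850, (B,hash)→9100 …(+2); best=600 via (B,nl_idx)
  {BC}: card=40000; try (C,hash)→8200, (B,merge)→9400, (C,merge)→9500, (B,hash)→9800, (B,nl_idx)→44000, (C,nl_idx)→45000 …(+2); best=8200 via (C,hash)
  {ABD}: card=7500; try (D,merge)→4400, (D,hash)→6100, (D,nl_idx)→9000, (B,hash)→13950, (D,nl)→30600, (B,nl_idx)→42450 …(+2); best=4400 via (D,merge)
  {ABC}: card=8000; try (C,merge)→5400, (C,hash)→7900, (C,nl_idx)→9500, (C,nl)→40600, (A,hash)→48800, (A,nl_idx)→256200 …(+2); best=5400 via (C,merge)
  {ABCD}: card=600000; try (D,hash)→18800, (C,hash)→19100, (C,merge)→113400, (D,merge)→120400, (C,nl_idx)→671900, (D,nl_idx)→677400 …(+2); best=18800 via (D,hash)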